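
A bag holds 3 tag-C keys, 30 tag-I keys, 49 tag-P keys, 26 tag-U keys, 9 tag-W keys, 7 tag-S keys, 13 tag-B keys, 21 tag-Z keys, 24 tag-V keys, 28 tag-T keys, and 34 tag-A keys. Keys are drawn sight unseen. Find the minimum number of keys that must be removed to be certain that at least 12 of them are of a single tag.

Pigeonhole: put each drawn key into a box by tag. The largest draw with every box below 12 takes min(count, 11) from each tag; tags with fewer than 11 contribute all they have.
Σ min(cᵢ, 11) = 3 + 11 + 11 + 11 + 9 + 7 + 11 + 11 + 11 + 11 + 11 = 107.
Draw number 107 + 1 = 108 must push one box to 12.

108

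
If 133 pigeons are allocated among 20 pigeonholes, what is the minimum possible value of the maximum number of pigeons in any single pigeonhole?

The 20 pigeonholes are the holes and the 133 pigeons are the pigeons.
If every pigeonhole held at most 6 pigeons, the total would be at most 20 × 6 = 120, which is less than 133.
So some pigeonhole holds at least ⌈133/20⌉ = 7 pigeons.

7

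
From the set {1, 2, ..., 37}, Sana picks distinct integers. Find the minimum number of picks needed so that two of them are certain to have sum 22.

28

Two chosen integers sum to 22 exactly when both halves of some pair {x, 22−x} with 1 ≤ x ≤ 22−x ≤ 21 are chosen — 10 such pairs.
The remaining 17 elements (those with no distinct partner in range) can never complete a 22-sum, so the worst case takes all of them and one from each pair: 17 + 10 = 27.
The 28th integer has to be the second member of some pair, so 27 + 1 = 28.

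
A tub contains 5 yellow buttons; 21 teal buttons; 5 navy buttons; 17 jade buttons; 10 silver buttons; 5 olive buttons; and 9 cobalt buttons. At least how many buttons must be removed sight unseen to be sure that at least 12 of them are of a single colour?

By the pigeonhole principle, put each drawn button into a box by colour. The largest draw with every box below 12 takes min(count, 11) from each colour; colours with fewer than 11 contribute all they have.
Σ min(cᵢ, 11) = 5 + 11 + 5 + 11 + 10 + 5 + 9 = 56.
Draw number 56 + 1 = 57 must push one box to 12.

57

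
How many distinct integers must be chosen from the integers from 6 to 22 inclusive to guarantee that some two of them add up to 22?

A set avoiding the sum 22 can contain at most one of each pair {x, 22−x}, plus the 7 elements whose complement lies outside the range or equal to its own complement.
The integers 11, …, 22 (12 of them) are such a set: any two sum to at least 11+12 = 23 > 22.
Any 13th integer completes one of the 5 pairs, so 13 choices force a sum of 22.

13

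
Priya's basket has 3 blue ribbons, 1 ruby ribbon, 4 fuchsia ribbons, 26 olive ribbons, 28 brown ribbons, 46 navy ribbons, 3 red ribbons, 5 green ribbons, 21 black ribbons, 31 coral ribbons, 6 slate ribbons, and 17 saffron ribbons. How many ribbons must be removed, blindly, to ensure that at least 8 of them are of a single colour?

The 12 colours are the holes; the ribbons drawn are the pigeons.
To avoid 8 of any one colour, the worst case takes at most 7 of each colour, or every ribbon of a colour that has fewer than 7.
That gives 3 + 1 + 4 + 7 + 7 + 7 + 3 + 5 + 7 + 7 + 6 + 7 = 64 ribbons with no colour reaching 8.
The next ribbon forces some colour to 8, so 64 + 1 = 65.

65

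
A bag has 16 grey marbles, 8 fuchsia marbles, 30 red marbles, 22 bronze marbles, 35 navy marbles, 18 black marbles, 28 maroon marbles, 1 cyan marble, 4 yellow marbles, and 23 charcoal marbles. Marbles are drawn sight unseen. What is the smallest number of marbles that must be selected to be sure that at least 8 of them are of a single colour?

An adversary could hand out at most 7 marbles per colour (cyan, yellow run out sooner): 7 + 7 + 7 + 7 + 7 + 7 + 7 + 1 + 4 + 7 = 61 marbles and still no colour has 8.
One more marble lands in a colour already at 7, so 62 draws are enough and 61 are not.

62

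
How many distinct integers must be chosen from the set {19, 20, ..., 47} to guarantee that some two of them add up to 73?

19

Two chosen integers sum to 73 exactly when both halves of some pair {x, 73−x} with 26 ≤ x ≤ 73−x ≤ 47 are chosen — 11 such pairs.
The remaining 7 elements (those with no distinct partner in range) can never complete a 73-sum, so the worst case takes all of them and one from each pair: 7 + 11 = 18.
By the pigeonhole principle, the 19th integer has to be the second member of some pair, so 18 + 1 = 19.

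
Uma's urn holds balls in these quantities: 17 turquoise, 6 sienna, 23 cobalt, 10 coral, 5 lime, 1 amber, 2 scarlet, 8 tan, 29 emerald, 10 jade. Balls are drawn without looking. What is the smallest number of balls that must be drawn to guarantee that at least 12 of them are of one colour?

76

An adversary could hand out at most 11 balls per colour (7 colours run out sooner): 11 + 6 + 11 + 10 + 5 + 1 + 2 + 8 + 11 + 10 = 75 balls and still no colour has 12.
By the pigeonhole principle, one more ball lands in a colour already at 11, so 76 draws are enough and 75 are not.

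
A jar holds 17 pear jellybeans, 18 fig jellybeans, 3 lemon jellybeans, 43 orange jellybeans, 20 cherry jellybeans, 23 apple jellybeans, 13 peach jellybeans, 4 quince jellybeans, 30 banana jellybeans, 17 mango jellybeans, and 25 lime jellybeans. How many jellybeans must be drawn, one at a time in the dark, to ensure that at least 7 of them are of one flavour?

62

The 11 flavours are the holes; the jellybeans drawn are the pigeons.
To avoid 7 of any one flavour, the worst case takes at most 6 of each flavour, or every jellybean of a flavour that has fewer than 6.
That gives 6 + 6 + 3 + 6 + 6 + 6 + 6 + 4 + 6 + 6 + 6 = 61 jellybeans with no flavour reaching 7.
The next jellybean forces some flavour to 7, so 61 + 1 = 62.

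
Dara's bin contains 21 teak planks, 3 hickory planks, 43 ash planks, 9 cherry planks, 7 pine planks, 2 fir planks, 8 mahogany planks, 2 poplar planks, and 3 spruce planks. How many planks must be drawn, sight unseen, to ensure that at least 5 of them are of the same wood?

An adversary could hand out at most 4 planks per wood (4 woods run out sooner): 4 + 3 + 4 + 4 + 4 + 2 + 4 + 2 + 3 = 30 planks and still no wood has 5.
By pigeonhole, one more plank lands in a wood already at 4, so 31 draws are enough and 30 are not.

31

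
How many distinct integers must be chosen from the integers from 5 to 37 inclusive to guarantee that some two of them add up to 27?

A set avoiding the sum 27 can contain at most one of each pair {x, 27−x}, plus the 15 elements whose complement lies outside the range.
The integers 14, …, 37 (24 of them) are such a set: any two sum to at least 14+15 = 29 > 27.
Pigeonhole: any 25th integer completes one of the 9 pairs, so 25 choices force a sum of 27.

25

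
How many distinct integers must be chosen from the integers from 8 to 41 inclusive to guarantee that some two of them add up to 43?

21

A set avoiding the sum 43 can contain at most one of each pair {x, 43−x}, plus the 6 elements whose complement lies outside the range.
The integers 22, …, 41 (20 of them) are such a set: any two sum to at least 22+23 = 45 > 43.
Pigeonhole: any 21st integer completes one of the 14 pairs, so 21 choices force a sum of 43.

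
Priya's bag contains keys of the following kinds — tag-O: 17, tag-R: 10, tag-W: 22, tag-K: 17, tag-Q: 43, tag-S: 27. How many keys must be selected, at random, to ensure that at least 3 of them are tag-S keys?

112

In the worst case for collecting tag-S keys, every non-tag-S key comes out first.
There are 17 + 10 + 22 + 17 + 43 = 109 non-tag-S keys altogether.
After those, each further key must be tag-S, so 109 + 3 = 112 draws guarantee 3 tag-S keys.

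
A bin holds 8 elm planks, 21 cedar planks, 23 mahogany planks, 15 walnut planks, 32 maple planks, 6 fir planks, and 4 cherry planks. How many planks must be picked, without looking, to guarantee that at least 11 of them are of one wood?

An adversary could hand out at most 10 planks per wood (elm, fir, cherry run out sooner): 8 + 10 + 10 + 10 + 10 + 6 + 4 = 58 planks and still no wood has 11.
By the pigeonhole principle, one more plank lands in a wood already at 10, so 59 draws are enough and 58 are not.

59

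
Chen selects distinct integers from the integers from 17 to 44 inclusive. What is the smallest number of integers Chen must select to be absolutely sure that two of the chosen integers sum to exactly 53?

19

A set avoiding the sum 53 can contain at most one of each pair {x, 53−x}, plus the 8 elements whose complement lies outside the range.
The integers 27, …, 44 (18 of them) are such a set: any two sum to at least 27+28 = 55 > 53.
By the pigeonhole principle, any 19th integer completes one of the 10 pairs, so 19 choices force a sum of 53.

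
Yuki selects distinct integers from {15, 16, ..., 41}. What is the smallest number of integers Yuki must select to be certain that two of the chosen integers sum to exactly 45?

Group the elements by complementary pair {x, 45−x}: {15,30}, {16,29}, {17,28}, …, giving 8 two-element pairs and 11 integers whose partner 45−x falls outside [15,41].
By pigeonhole, treating each of those 19 groups as a pigeonhole, one can pick one integer per group — 19 integers — with no two summing to 45.
The 20th integer lands in an occupied pair, forcing a sum of 45.

20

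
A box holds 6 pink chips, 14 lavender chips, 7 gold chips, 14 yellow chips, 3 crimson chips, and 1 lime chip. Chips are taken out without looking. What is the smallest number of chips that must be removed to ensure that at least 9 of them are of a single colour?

By the pigeonhole principle, put each drawn chip into a box by colour. The largest draw with every box below 9 takes min(count, 8) from each colour; colours with fewer than 8 contribute all they have.
Σ min(cᵢ, 8) = 6 + 8 + 7 + 8 + 3 + 1 = 33.
Draw number 33 + 1 = 34 must push one box to 9.

34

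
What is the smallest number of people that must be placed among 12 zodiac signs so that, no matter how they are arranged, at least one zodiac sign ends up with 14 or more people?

With 156 people one could put exactly 13 in each of the 12 zodiac signs, and no zodiac sign would reach 14.
One more person must land in a zodiac sign that already has 13, giving it 14.
So 12 × 13 + 1 = 157 people are required.

157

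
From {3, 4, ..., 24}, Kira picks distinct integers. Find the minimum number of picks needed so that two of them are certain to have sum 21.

15

Two chosen integers sum to 21 exactly when both halves of some pair {x, 21−x} with 3 ≤ x ≤ 21−x ≤ 18 are chosen — 8 such pairs.
The remaining 6 elements (those with no distinct partner in range) can never complete a 21-sum, so the worst case takes all of them and one from each pair: 6 + 8 = 14.
By pigeonhole, the 15th integer has to be the second member of some pair, so 14 + 1 = 15.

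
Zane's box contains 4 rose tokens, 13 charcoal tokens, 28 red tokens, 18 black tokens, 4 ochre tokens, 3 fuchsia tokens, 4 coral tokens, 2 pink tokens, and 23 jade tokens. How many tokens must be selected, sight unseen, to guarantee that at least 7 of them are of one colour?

An adversary could hand out at most 6 tokens per colour (5 colours run out sooner): 4 + 6 + 6 + 6 + 4 + 3 + 4 + 2 + 6 = 41 tokens and still no colour has 7.
By the pigeonhole principle, one more token lands in a colour already at 6, so 42 draws are enough and 41 are not.

42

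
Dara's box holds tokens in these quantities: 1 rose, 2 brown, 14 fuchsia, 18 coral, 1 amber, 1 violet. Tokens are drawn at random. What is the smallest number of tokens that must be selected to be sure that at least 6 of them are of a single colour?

An adversary could hand out at most 5 tokens per colour (4 colours run out sooner): 1 + 2 + 5 + 5 + 1 + 1 = 15 tokens and still no colour has 6.
By pigeonhole, one more token lands in a colour already at 5, so 16 draws are enough and 15 are not.

16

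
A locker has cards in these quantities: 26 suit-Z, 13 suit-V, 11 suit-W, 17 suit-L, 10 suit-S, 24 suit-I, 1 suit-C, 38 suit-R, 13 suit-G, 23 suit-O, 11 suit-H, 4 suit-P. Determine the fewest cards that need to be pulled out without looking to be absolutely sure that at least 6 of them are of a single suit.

By pigeonhole, put each drawn card into a box by suit. The largest draw with every box below 6 takes min(count, 5) from each suit; suits with fewer than 5 contribute all they have.
Σ min(cᵢ, 5) = 5 + 5 + 5 + 5 + 5 + 5 + 1 + 5 + 5 + 5 + 5 + 4 = 55.
Draw number 55 + 1 = 56 must push one box to 6.

56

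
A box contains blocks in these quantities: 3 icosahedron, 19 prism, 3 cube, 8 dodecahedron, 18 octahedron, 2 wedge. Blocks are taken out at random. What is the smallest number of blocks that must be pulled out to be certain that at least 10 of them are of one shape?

An adversary could hand out at most 9 blocks per shape (4 shapes run out sooner): 3 + 9 + 3 + 8 + 9 + 2 = 34 blocks and still no shape has 10.
By the pigeonhole principle, one more block lands in a shape already at 9, so 35 draws are enough and 34 are not.

35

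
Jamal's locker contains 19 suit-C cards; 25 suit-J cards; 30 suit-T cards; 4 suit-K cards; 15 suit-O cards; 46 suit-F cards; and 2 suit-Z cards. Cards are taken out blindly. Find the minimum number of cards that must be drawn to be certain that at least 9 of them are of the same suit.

An adversary could hand out at most 8 cards per suit (suit-K, suit-Z run out sooner): 8 + 8 + 8 + 4 + 8 + 8 + 2 = 46 cards and still no suit has 9.
By the pigeonhole principle, one more card lands in a suit already at 8, so 47 draws are enough and 46 are not.

47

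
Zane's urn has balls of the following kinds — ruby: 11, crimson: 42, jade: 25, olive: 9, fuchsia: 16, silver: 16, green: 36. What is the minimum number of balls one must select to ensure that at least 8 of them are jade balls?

138

In the worst case for collecting jade balls, every non-jade ball comes out first.
There are 11 + 42 + 9 + 16 + 16 + 36 = 130 non-jade balls altogether.
After those, each further ball must be jade, so 130 + 8 = 138 draws guarantee 8 jade balls.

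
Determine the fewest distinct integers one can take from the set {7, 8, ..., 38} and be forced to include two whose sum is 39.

Group the elements by complementary pair {x, 39−x}: {7,32}, {8,31}, {9,30}, …, giving 13 two-element pairs and 6 integers whose partner 39−x falls outside [7,38].
Pigeonhole: treating each of those 19 groups as a pigeonhole, one can pick one integer per group — 19 integers — with no two summing to 39.
The 20th integer lands in an occupied pair, forcing a sum of 39.

20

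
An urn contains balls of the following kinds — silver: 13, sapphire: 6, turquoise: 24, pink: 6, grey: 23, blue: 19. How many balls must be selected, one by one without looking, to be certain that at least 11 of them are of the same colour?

53

An adversary could hand out at most 10 balls per colour (sapphire, pink run out sooner): 10 + 6 + 10 + 6 + 10 + 10 = 52 balls and still no colour has 11.
By pigeonhole, one more ball lands in a colour already at 10, so 53 draws are enough and 52 are not.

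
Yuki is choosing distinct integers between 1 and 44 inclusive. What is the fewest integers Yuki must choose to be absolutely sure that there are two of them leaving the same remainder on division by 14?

15

By pigeonhole, the 14 residue classes mod 14 are the pigeonholes.
With 14 integers one could put 1 in each residue class and have no class reach 2.
The 15th integer pushes some class to 2, so 14·1 + 1 = 15.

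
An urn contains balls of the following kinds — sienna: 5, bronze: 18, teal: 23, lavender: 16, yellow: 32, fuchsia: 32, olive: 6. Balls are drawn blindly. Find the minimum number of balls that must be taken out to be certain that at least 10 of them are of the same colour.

An adversary could hand out at most 9 balls per colour (sienna, olive run out sooner): 5 + 9 + 9 + 9 + 9 + 9 + 6 = 56 balls and still no colour has 10.
By the pigeonhole principle, one more ball lands in a colour already at 9, so 57 draws are enough and 56 are not.

57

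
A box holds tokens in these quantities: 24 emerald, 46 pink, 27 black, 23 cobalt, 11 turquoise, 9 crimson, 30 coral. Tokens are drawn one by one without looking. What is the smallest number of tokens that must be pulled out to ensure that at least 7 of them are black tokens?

150

In the worst case for collecting black tokens, every non-black token comes out first.
There are 24 + 46 + 23 + 11 + 9 + 30 = 143 non-black tokens altogether.
After those, each further token must be black, so 143 + 7 = 150 draws guarantee 7 black tokens.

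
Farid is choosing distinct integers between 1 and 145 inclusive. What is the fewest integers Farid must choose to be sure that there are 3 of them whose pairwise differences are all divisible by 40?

Integers whose pairwise differences are multiples of 40 are exactly those sharing a remainder mod 40. By pigeonhole, the 40 residue classes mod 40 are the pigeonholes.
With 80 integers one could put 2 in each residue class and have no class reach 3.
The 81st integer pushes some class to 3, so 40·2 + 1 = 81.

81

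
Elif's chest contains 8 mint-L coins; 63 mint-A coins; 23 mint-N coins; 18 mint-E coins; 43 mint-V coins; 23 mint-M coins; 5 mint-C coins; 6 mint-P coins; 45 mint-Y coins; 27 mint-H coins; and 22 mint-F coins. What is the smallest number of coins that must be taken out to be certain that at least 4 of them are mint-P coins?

281

In the worst case for collecting mint-P coins, every non-mint-P coin comes out first.
There are 8 + 63 + 23 + 18 + 43 + 23 + 5 + 45 + 27 + 22 = 277 non-mint-P coins altogether.
After those, each further coin must be mint-P, so 277 + 4 = 281 draws guarantee 4 mint-P coins.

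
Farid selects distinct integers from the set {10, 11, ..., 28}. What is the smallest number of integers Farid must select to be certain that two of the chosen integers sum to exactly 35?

A set avoiding the sum 35 can contain at most one of each pair {x, 35−x}, plus the 3 elements whose complement lies outside the range.
The integers 18, …, 28 (11 of them) are such a set: any two sum to at least 18+19 = 37 > 35.
Any 12th integer completes one of the 8 pairs, so 12 choices force a sum of 35.

12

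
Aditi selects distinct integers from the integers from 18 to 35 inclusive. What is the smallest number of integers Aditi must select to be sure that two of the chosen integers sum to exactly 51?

A set avoiding the sum 51 can contain at most one of each pair {x, 51−x}, plus the 2 elements whose complement lies outside the range.
The integers 26, …, 35 (10 of them) are such a set: any two sum to at least 26+27 = 53 > 51.
By the pigeonhole principle, any 11th integer completes one of the 8 pairs, so 11 choices force a sum of 51.

11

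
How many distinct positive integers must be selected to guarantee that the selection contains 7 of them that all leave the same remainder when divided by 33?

By the pigeonhole principle, the 33 residue classes mod 33 are the pigeonholes.
With 198 integers one could put 6 in each residue class and have no class reach 7.
The 199th integer pushes some class to 7, so 33·6 + 1 = 199.

199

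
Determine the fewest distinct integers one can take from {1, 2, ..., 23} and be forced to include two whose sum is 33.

17

A set avoiding the sum 33 can contain at most one of each pair {x, 33−x}, plus the 9 elements whose complement lies outside the range.
The integers 1, …, 16 (16 of them) are such a set: any two sum to at least 1+2 = 3 and at most 15+16 = 31 < 33.
Any 17th integer completes one of the 7 pairs, so 17 choices force a sum of 33.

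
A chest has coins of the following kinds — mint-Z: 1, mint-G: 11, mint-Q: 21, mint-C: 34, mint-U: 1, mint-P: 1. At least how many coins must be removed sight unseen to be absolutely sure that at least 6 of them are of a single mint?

An adversary could hand out at most 5 coins per mint (mint-Z, mint-U, mint-P run out sooner): 1 + 5 + 5 + 5 + 1 + 1 = 18 coins and still no mint has 6.
By the pigeonhole principle, one more coin lands in a mint already at 5, so 19 draws are enough and 18 are not.

19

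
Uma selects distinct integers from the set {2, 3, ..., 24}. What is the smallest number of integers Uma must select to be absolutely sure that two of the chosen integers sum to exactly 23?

Group the elements by complementary pair {x, 23−x}: {2,21}, {3,20}, {4,19}, …, giving 10 two-element pairs and 3 integers whose partner 23−x falls outside [2,24].
By the pigeonhole principle, treating each of those 13 groups as a pigeonhole, one can pick one integer per group — 13 integers — with no two summing to 23.
The 14th integer lands in an occupied pair, forcing a sum of 23.

14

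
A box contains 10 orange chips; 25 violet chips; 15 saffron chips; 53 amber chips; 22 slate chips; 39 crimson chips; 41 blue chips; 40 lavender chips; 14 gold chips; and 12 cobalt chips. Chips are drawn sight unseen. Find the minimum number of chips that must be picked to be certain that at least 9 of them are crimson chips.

In the worst case for collecting crimson chips, every non-crimson chip comes out first.
There are 10 + 25 + 15 + 53 + 22 + 41 + 40 + 14 + 12 = 232 non-crimson chips altogether.
After those, each further chip must be crimson, so 232 + 9 = 241 draws guarantee 9 crimson chips.

241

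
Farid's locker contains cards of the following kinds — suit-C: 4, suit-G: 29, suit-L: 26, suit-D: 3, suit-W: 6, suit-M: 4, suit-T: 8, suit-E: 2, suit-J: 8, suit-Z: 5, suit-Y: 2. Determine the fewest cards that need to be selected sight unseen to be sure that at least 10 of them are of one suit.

61

An adversary could hand out at most 9 cards per suit (9 suits run out sooner): 4 + 9 + 9 + 3 + 6 + 4 + 8 + 2 + 8 + 5 + 2 = 60 cards and still no suit has 10.
By the pigeonhole principle, one more card lands in a suit already at 9, so 61 draws are enough and 60 are not.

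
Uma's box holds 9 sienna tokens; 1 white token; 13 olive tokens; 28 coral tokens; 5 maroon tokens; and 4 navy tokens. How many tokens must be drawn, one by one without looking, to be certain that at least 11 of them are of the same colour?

The 6 colours are the holes; the tokens drawn are the pigeons.
To avoid 11 of any one colour, the worst case takes at most 10 of each colour, or every token of a colour that has fewer than 10.
That gives 9 + 1 + 10 + 10 + 5 + 4 = 39 tokens with no colour reaching 11.
The next token forces some colour to 11, so 39 + 1 = 40.

40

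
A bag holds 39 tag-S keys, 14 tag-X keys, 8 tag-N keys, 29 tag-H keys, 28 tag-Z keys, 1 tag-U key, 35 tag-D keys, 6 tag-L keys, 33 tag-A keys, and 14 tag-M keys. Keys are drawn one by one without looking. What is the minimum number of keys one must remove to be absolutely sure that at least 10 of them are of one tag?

Put each drawn key into a box by tag. The largest draw with every box below 10 takes min(count, 9) from each tag; tags with fewer than 9 contribute all they have.
Σ min(cᵢ, 9) = 9 + 9 + 8 + 9 + 9 + 1 + 9 + 6 + 9 + 9 = 78.
Draw number 78 + 1 = 79 must push one box to 10.

79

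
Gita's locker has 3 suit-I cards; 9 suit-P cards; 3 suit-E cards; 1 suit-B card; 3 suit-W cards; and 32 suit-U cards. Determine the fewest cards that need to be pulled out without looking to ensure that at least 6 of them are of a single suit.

21

Pigeonhole: put each drawn card into a box by suit. The largest draw with every box below 6 takes min(count, 5) from each suit; suits with fewer than 5 contribute all they have.
Σ min(cᵢ, 5) = 3 + 5 + 3 + 1 + 3 + 5 = 20.
Draw number 20 + 1 = 21 must push one box to 6.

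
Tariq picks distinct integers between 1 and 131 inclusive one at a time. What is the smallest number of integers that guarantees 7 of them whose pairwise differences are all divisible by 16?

97

Integers whose pairwise differences are multiples of 16 are exactly those sharing a remainder mod 16. By the pigeonhole principle, the 16 residue classes mod 16 are the pigeonholes.
With 96 integers one could put 6 in each residue class and have no class reach 7.
The 97th integer pushes some class to 7, so 16·6 + 1 = 97.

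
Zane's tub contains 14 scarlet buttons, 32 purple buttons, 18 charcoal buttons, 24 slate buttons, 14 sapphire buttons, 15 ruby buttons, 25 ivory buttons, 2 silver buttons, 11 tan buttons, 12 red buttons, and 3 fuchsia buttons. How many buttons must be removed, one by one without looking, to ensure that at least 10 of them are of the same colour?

Pigeonhole: the 11 colours are the holes; the buttons drawn are the pigeons.
To avoid 10 of any one colour, the worst case takes at most 9 of each colour, or every button of a colour that has fewer than 9.
That gives 9 + 9 + 9 + 9 + 9 + 9 + 9 + 2 + 9 + 9 + 3 = 86 buttons with no colour reaching 10.
The next button forces some colour to 10, so 86 + 1 = 87.

87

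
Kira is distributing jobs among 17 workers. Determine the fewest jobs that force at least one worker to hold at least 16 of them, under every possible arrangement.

256

With 255 jobs one could put exactly 15 in each of the 17 workers, and no worker would reach 16.
By the pigeonhole principle, one more job must land in a worker that already has 15, giving it 16.
So 17 × 15 + 1 = 256 jobs are required.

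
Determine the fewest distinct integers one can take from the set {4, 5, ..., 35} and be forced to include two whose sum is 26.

Two chosen integers sum to 26 exactly when both halves of some pair {x, 26−x} with 4 ≤ x ≤ 26−x ≤ 22 are chosen — 9 such pairs.
The remaining 14 elements (those with no distinct partner in range) can never complete a 26-sum, so the worst case takes all of them and one from each pair: 14 + 9 = 23.
The 24th integer has to be the second member of some pair, so 23 + 1 = 24.

24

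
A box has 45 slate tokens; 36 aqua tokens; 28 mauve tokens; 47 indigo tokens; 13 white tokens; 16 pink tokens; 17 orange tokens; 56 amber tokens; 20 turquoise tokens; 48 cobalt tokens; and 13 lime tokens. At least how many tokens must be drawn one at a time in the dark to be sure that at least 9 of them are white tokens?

335

In the worst case for collecting white tokens, every non-white token comes out first.
There are 45 + 36 + 28 + 47 + 16 + 17 + 56 + 20 + 48 + 13 = 326 non-white tokens altogether.
After those, each further token must be white, so 326 + 9 = 335 draws guarantee 9 white tokens.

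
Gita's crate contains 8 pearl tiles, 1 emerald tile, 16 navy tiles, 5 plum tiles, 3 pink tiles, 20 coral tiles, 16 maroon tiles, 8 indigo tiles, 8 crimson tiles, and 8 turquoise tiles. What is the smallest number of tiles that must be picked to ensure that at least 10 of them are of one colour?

An adversary could hand out at most 9 tiles per colour (7 colours run out sooner): 8 + 1 + 9 + 5 + 3 + 9 + 9 + 8 + 8 + 8 = 68 tiles and still no colour has 10.
By pigeonhole, one more tile lands in a colour already at 9, so 69 draws are enough and 68 are not.

69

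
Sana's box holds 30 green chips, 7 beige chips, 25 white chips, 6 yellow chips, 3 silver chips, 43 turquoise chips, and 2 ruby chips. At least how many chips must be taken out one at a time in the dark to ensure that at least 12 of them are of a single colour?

52

By the pigeonhole principle, put each drawn chip into a box by colour. The largest draw with every box below 12 takes min(count, 11) from each colour; colours with fewer than 11 contribute all they have.
Σ min(cᵢ, 11) = 11 + 7 + 11 + 6 + 3 + 11 + 2 = 51.
Draw number 51 + 1 = 52 must push one box to 12.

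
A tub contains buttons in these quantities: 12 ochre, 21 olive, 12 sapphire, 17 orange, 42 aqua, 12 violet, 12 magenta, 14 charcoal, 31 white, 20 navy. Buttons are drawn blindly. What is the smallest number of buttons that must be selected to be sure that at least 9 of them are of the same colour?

81

By pigeonhole, put each drawn button into a box by colour. The largest draw with every box below 9 takes min(count, 8) from each colour.
Σ min(cᵢ, 8) = 8 + 8 + 8 + 8 + 8 + 8 + 8 + 8 + 8 + 8 = 80.
Draw number 80 + 1 = 81 must push one box to 9.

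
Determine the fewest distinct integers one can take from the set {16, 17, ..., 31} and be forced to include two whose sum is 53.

12

A set avoiding the sum 53 can contain at most one of each pair {x, 53−x}, plus the 6 elements whose complement lies outside the range.
The integers 16, …, 26 (11 of them) are such a set: any two sum to at least 16+17 = 33 and at most 25+26 = 51 < 53.
Any 12th integer completes one of the 5 pairs, so 12 choices force a sum of 53.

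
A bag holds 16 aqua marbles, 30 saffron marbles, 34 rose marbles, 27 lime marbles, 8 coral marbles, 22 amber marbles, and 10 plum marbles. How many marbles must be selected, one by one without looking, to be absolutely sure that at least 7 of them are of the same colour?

43

Put each drawn marble into a box by colour. The largest draw with every box below 7 takes min(count, 6) from each colour.
Σ min(cᵢ, 6) = 6 + 6 + 6 + 6 + 6 + 6 + 6 = 42.
Draw number 42 + 1 = 43 must push one box to 7.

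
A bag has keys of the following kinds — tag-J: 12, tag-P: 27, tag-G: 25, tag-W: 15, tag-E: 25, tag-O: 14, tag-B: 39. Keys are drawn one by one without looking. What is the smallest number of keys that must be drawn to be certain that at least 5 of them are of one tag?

29

Put each drawn key into a box by tag. The largest draw with every box below 5 takes min(count, 4) from each tag.
Σ min(cᵢ, 4) = 4 + 4 + 4 + 4 + 4 + 4 + 4 = 28.
Draw number 28 + 1 = 29 must push one box to 5.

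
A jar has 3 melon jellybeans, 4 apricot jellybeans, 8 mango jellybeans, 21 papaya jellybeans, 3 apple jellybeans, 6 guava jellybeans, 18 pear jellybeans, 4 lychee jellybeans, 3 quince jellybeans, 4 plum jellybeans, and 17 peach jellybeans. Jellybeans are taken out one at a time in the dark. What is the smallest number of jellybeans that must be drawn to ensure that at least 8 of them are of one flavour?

By pigeonhole, put each drawn jellybean into a box by flavour. The largest draw with every box below 8 takes min(count, 7) from each flavour; flavours with fewer than 7 contribute all they have.
Σ min(cᵢ, 7) = 3 + 4 + 7 + 7 + 3 + 6 + 7 + 4 + 3 + 4 + 7 = 55.
Draw number 55 + 1 = 56 must push one box to 8.

56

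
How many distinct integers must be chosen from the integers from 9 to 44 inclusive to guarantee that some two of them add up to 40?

26

Two chosen integers sum to 40 exactly when both halves of some pair {x, 40−x} with 9 ≤ x ≤ 40−x ≤ 31 are chosen — 11 such pairs.
The remaining 14 elements (those with no distinct partner in range) can never complete a 40-sum, so the worst case takes all of them and one from each pair: 14 + 11 = 25.
By the pigeonhole principle, the 26th integer has to be the second member of some pair, so 25 + 1 = 26.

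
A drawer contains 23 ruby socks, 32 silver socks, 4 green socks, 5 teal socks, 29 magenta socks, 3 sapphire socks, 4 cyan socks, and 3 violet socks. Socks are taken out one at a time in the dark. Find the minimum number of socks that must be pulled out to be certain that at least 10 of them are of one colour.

By pigeonhole, put each drawn sock into a box by colour. The largest draw with every box below 10 takes min(count, 9) from each colour; colours with fewer than 9 contribute all they have.
Σ min(cᵢ, 9) = 9 + 9 + 4 + 5 + 9 + 3 + 4 + 3 = 46.
Draw number 46 + 1 = 47 must push one box to 10.

47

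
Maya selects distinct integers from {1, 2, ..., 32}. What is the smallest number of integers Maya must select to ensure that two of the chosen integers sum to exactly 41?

Two chosen integers sum to 41 exactly when both halves of some pair {x, 41−x} with 9 ≤ x ≤ 41−x ≤ 32 are chosen — 12 such pairs.
The remaining 8 elements (those with no distinct partner in range) can never complete a 41-sum, so the worst case takes all of them and one from each pair: 8 + 12 = 20.
Pigeonhole: the 21st integer has to be the second member of some pair, so 20 + 1 = 21.

21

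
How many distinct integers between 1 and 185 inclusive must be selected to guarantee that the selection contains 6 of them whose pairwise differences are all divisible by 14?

71

Integers whose pairwise differences are multiples of 14 are exactly those sharing a remainder mod 14. The 14 residue classes mod 14 are the pigeonholes.
With 70 integers one could put 5 in each residue class and have no class reach 6.
The 71st integer pushes some class to 6, so 14·5 + 1 = 71.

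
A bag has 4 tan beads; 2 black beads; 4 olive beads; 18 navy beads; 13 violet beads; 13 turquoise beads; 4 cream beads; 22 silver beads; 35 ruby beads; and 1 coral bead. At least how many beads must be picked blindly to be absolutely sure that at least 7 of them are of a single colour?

46

By the pigeonhole principle, the 10 colours are the holes; the beads drawn are the pigeons.
To avoid 7 of any one colour, the worst case takes at most 6 of each colour, or every bead of a colour that has fewer than 6.
That gives 4 + 2 + 4 + 6 + 6 + 6 + 4 + 6 + 6 + 1 = 45 beads with no colour reaching 7.
The next bead forces some colour to 7, so 45 + 1 = 46.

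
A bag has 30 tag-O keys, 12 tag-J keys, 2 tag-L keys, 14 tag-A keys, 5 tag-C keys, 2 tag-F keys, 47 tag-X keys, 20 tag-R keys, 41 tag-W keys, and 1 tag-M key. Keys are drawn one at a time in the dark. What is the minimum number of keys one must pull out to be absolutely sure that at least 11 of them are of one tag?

An adversary could hand out at most 10 keys per tag (4 tags run out sooner): 10 + 10 + 2 + 10 + 5 + 2 + 10 + 10 + 10 + 1 = 70 keys and still no tag has 11.
By pigeonhole, one more key lands in a tag already at 10, so 71 draws are enough and 70 are not.

71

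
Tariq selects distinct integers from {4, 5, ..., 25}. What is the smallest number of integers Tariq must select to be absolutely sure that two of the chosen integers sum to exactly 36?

A set avoiding the sum 36 can contain at most one of each pair {x, 36−x}, plus the 8 elements whose complement lies outside the range or equal to its own complement.
The integers 4, …, 18 (15 of them) are such a set: any two sum to at least 4+5 = 9 and at most 17+18 = 35 < 36.
Pigeonhole: any 16th integer completes one of the 7 pairs, so 16 choices force a sum of 36.

16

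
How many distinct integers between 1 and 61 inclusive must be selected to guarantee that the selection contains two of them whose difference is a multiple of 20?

21

Integers whose pairwise differences are multiples of 20 are exactly those sharing a remainder mod 20. By pigeonhole, the 20 residue classes mod 20 are the pigeonholes.
With 20 integers one could put 1 in each residue class and have no class reach 2.
The 21st integer pushes some class to 2, so 20·1 + 1 = 21.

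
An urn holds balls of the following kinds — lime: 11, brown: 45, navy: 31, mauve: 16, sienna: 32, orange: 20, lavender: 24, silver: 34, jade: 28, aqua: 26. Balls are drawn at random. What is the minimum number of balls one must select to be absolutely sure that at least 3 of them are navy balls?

239

In the worst case for collecting navy balls, every non-navy ball comes out first.
There are 11 + 45 + 16 + 32 + 20 + 24 + 34 + 28 + 26 = 236 non-navy balls altogether.
After those, each further ball must be navy, so 236 + 3 = 239 draws guarantee 3 navy balls.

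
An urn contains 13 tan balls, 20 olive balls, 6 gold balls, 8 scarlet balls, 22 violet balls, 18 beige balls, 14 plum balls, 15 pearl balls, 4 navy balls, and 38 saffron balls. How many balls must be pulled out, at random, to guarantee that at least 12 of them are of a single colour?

96

Put each drawn ball into a box by colour. The largest draw with every box below 12 takes min(count, 11) from each colour; colours with fewer than 11 contribute all they have.
Σ min(cᵢ, 11) = 11 + 11 + 6 + 8 + 11 + 11 + 11 + 11 + 4 + 11 = 95.
Draw number 95 + 1 = 96 must push one box to 12.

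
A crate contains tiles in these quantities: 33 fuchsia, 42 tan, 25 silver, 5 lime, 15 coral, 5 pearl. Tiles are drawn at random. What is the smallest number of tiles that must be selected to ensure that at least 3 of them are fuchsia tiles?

In the worst case for collecting fuchsia tiles, every non-fuchsia tile comes out first.
There are 42 + 25 + 5 + 15 + 5 = 92 non-fuchsia tiles altogether.
After those, each further tile must be fuchsia, so 92 + 3 = 95 draws guarantee 3 fuchsia tiles.

95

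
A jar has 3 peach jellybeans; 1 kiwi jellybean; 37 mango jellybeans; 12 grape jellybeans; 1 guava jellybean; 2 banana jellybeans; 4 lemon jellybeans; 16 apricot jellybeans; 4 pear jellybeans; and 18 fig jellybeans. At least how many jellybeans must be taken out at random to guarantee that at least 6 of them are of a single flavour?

36

By the pigeonhole principle, the 10 flavours are the holes; the jellybeans drawn are the pigeons.
To avoid 6 of any one flavour, the worst case takes at most 5 of each flavour, or every jellybean of a flavour that has fewer than 5.
That gives 3 + 1 + 5 + 5 + 1 + 2 + 4 + 5 + 4 + 5 = 35 jellybeans with no flavour reaching 6.
The next jellybean forces some flavour to 6, so 35 + 1 = 36.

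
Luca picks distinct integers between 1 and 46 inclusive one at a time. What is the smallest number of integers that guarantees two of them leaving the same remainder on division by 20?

Pigeonhole: the 20 residue classes mod 20 are the pigeonholes.
With 20 integers one could put 1 in each residue class and have no class reach 2.
The 21st integer pushes some class to 2, so 20·1 + 1 = 21.

21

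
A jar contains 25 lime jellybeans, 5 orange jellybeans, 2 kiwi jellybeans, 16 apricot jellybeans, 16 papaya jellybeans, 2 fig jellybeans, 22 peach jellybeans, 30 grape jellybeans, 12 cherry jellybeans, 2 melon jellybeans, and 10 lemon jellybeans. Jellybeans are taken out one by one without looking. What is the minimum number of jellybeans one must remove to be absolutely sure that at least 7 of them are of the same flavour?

54

The 11 flavours are the holes; the jellybeans drawn are the pigeons.
To avoid 7 of any one flavour, the worst case takes at most 6 of each flavour, or every jellybean of a flavour that has fewer than 6.
That gives 6 + 5 + 2 + 6 + 6 + 2 + 6 + 6 + 6 + 2 + 6 = 53 jellybeans with no flavour reaching 7.
The next jellybean forces some flavour to 7, so 53 + 1 = 54.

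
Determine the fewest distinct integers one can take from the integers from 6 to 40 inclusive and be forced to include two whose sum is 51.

Two chosen integers sum to 51 exactly when both halves of some pair {x, 51−x} with 11 ≤ x ≤ 51−x ≤ 40 are chosen — 15 such pairs.
The remaining 5 elements (those with no distinct partner in range) can never complete a 51-sum, so the worst case takes all of them and one from each pair: 5 + 15 = 20.
The 21st integer has to be the second member of some pair, so 20 + 1 = 21.

21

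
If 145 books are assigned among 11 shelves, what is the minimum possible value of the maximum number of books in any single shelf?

Pigeonhole: the 11 shelves are the holes and the 145 books are the pigeons.
If every shelf held at most 13 books, the total would be at most 11 × 13 = 143, which is less than 145.
So some shelf holds at least ⌈145/11⌉ = 14 books.

14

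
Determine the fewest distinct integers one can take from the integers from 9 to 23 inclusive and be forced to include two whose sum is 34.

10

A set avoiding the sum 34 can contain at most one of each pair {x, 34−x}, plus the 3 elements whose complement lies outside the range or equal to its own complement.
The integers 9, …, 17 (9 of them) are such a set: any two sum to at least 9+10 = 19 and at most 16+17 = 33 < 34.
Any 10th integer completes one of the 6 pairs, so 10 choices force a sum of 34.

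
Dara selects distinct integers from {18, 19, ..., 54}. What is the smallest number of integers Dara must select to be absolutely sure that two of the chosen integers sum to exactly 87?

27

Two chosen integers sum to 87 exactly when both halves of some pair {x, 87−x} with 33 ≤ x ≤ 87−x ≤ 54 are chosen — 11 such pairs.
The remaining 15 elements (those with no distinct partner in range) can never complete a 87-sum, so the worst case takes all of them and one from each pair: 15 + 11 = 26.
Pigeonhole: the 27th integer has to be the second member of some pair, so 26 + 1 = 27.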